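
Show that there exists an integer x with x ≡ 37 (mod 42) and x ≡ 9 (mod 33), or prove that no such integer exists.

Reduce both congruences modulo 3, which divides 42 and 33: they say x ≡ 37 (mod 3) and x ≡ 9 (mod 3).
These are incompatible: 37 − 9 = 28 is not divisible by 3.
Hence the system has no solution.

No such integer exists.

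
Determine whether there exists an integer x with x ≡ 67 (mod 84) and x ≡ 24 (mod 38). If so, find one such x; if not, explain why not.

No, no such integer exists.

gcd(84, 38) = 2. If x ≡ 67 (mod 84) and x ≡ 24 (mod 38), then x ≡ 67 (mod 2) and x ≡ 24 (mod 2).
However 67 ≡ 1 and 24 ≡ 0 (mod 2), and 1 ≠ 0.
Therefore no such x exists.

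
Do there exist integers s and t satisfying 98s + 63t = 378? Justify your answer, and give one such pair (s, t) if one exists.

s = 0, t = 6

gcd(98, 63) = 7, and 7 divides 378, so integer solutions exist.
Dividing through by 7 reduces the equation to 14s + 9t = 54.
Euclidean algorithm: 14 = 1·9 + 5, 9 = 1·5 + 4, 5 = 1·4 + 1, 4 = 4·1 + 0.
Working back up the chain: 1 = 5 − 1·4 = 5 − (9 − 1·5) = −9 + 2·5 = −9 + 2·(14 − 1·9) = 2·14 − 3·9. So 14·2 + 9·(-3) = 1.
Scaling by 54 gives the particular solution (s, t) = (108, -162).
Shifting by a multiple of (9, −14) keeps it a solution: s = 108 − 12·9 = 0, t = -162 + 12·14 = 6.
Indeed 98·0 + 63·6 = 0 + 378 = 378.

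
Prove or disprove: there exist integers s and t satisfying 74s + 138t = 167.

Both 74 and 138 are divisible by gcd(74, 138) = 2, hence so is any combination 74s + 138t.
But 167 = 2·83 + 1, so 2 ∤ 167.
Therefore 74s + 138t = 167 has no solution in integers.

There are no such integers.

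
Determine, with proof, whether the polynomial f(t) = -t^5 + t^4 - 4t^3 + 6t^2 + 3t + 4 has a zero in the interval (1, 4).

f(1) = 9 and f(4) = -912, which have opposite signs.
f is continuous everywhere (it is a polynomial), in particular on [1, 4].
By the Intermediate Value Theorem, f takes the value 0 somewhere in the open interval.

Such a root exists.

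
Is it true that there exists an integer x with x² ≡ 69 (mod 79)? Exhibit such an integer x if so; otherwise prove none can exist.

No such integer exists.

79 is prime, so by Euler's criterion 69 is a square mod 79 iff 69^((79−1)/2) = 69^39 ≡ 1 (mod 79).
Repeated squaring mod 79: 69^2 = 4761 ≡ 21; 69^4 ≡ 21² = 441 ≡ 46; 69^8 ≡ 46² = 2116 ≡ 62; 69^16 ≡ 62² = 3844 ≡ 52; 69^32 ≡ 52² = 2704 ≡ 18.
Since 39 = 32 + 4 + 2 + 1, 69^39 ≡ 18 · 46 · 21 · 69; multiplying out mod 79: 18·46 = 828 ≡ 38, then 38·21 = 798 ≡ 8, then 8·69 = 552 ≡ 78. Thus 69^39 ≡ 78 ≡ −1 (mod 79).
By Euler's criterion 69 is a quadratic non-residue mod 79: no x satisfies x² ≡ 69 (mod 79).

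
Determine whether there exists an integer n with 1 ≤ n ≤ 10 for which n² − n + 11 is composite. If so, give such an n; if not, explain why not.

No such integer n in that range exists.

The values for n = 1, 2, …, 10 are 11, 13, 17, 23, 31, 41, 53, 67, 83, 101, and each of these is prime.
So no value in the range makes the expression composite.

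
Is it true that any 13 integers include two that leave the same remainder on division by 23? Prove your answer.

Consider the 13 integers 19, 20, …, 31. They lie in distinct residue classes modulo 23, since 13 ≤ 23.
So no two of them leave the same remainder on division by 23; the claim fails for this set.

No; for instance {19, 20, 21, 22, 23, 24, 25, 26, 27, 28, 29, 30, 31} is a counterexample.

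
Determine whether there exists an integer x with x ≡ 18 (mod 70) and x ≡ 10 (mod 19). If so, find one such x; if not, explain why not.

The moduli 70 and 19 are coprime, so by the Chinese Remainder Theorem a unique solution modulo 1330 exists.
Any solution of the first congruence is x = 18 + 70t; substituting into the second, 70t ≡ 10 − 18 ≡ 11 (mod 19).
70 ≡ 13 (mod 19), so this reads 13t ≡ 11 (mod 19). Invert 13 mod 19 by the Euclidean algorithm: 19 = 1·13 + 6, 13 = 2·6 + 1, 6 = 6·1 + 0; back-substituting, 1 = 13 − 2·6 = 13 − 2·(19 − 1·13) = −2·19 + 3·13. Hence 13·3 ≡ 1, so 13⁻¹ ≡ 3 (mod 19).
Multiplying by 3: t ≡ 3·11 = 33 ≡ 14 (mod 19).
Taking t = 14 gives x = 18 + 70·14 = 998.
Indeed 998 ≡ 18 (mod 70) and 998 ≡ 10 (mod 19).

x = 998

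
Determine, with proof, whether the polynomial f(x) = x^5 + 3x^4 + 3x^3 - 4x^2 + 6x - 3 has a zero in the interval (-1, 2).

f(-1) = -14 and f(2) = 97, which have opposite signs.
As a polynomial, f is continuous on every closed interval.
By the Intermediate Value Theorem, f takes the value 0 somewhere in the open interval.

Yes, f has a root in the interval.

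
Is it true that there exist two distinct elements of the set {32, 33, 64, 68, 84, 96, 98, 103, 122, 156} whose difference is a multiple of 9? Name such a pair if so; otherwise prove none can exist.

Reduce each element mod 9: 32↦5, 33↦6, 64↦1, 68↦5, 84↦3, 96↦6, 98↦8, 103↦4, 122↦5, 156↦3. The residue 5 repeats (at 32 and 68), and 68 − 32 = 36 = 4·9.

Yes: 32 and 68.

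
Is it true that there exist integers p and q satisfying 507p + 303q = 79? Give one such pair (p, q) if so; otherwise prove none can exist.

Any value of 507p + 303q is a multiple of gcd(507, 303) = 3.
But 79 = 3·26 + 1, so 3 ∤ 79.
Hence no integers p, q satisfy the equation.

No such integers exist.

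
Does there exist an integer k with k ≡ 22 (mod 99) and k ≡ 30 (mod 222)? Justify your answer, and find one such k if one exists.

Both moduli are multiples of 3 = gcd(99, 222), so any solution would satisfy k ≡ 22 and k ≡ 30 modulo 3 simultaneously.
However 22 ≡ 1 and 30 ≡ 0 (mod 3), and 1 ≠ 0.
Therefore no such k exists.

There is no such integer.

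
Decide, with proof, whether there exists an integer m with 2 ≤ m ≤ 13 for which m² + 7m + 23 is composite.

At m = 8: 8² + 7·8 + 23 = 143 = 11·13, which is composite.

m = 8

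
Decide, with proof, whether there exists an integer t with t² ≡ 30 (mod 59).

No, no such integer exists.

Apply Euler's criterion with the prime 59: 30 is a quadratic residue iff 30^29 ≡ 1 (mod 59), and a non-residue iff it is ≡ −1.
Squaring successively (mod 59): 30^2 = 900 ≡ 15; 30^4 ≡ 15² = 225 ≡ 48; 30^8 ≡ 48² = 2304 ≡ 3; 30^16 ≡ 3² = 9 ≡ 9.
Since 29 = 16 + 8 + 4 + 1, 30^29 ≡ 9 · 3 · 48 · 30; multiplying out mod 59: 9·3 = 27 ≡ 27, then 27·48 = 1296 ≡ 57, then 57·30 = 1710 ≡ 58. Thus 30^29 ≡ 58 ≡ −1 (mod 59).
The value −1 means 30 is a non-residue modulo 59, so t² ≡ 30 (mod 59) is impossible.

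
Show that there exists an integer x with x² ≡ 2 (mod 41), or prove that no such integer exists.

x = 24

Take x = 24. Then 24² = 576 = 14·41 + 2, so 24² ≡ 2 (mod 41).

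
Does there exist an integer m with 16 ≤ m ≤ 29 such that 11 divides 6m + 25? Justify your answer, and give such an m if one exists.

m = 16 works, since 6·16 + 25 = 121 = 11·11.

m = 16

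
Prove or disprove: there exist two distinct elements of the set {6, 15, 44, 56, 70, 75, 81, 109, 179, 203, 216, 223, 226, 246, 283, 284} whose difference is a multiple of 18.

Residues mod 18: 6↦6, 15↦15, 44↦8, 56↦2, 70↦16, 75↦3, 81↦9, 109↦1, 179↦17, 203↦5, 216↦0, 223↦7, 226↦10, 246↦12, 283↦13, 284↦14.
All 16 residues are distinct, so no two elements differ by a multiple of 18.

There is no such pair.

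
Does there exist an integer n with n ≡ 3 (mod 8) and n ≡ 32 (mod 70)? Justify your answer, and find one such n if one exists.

Both moduli are multiples of 2 = gcd(8, 70), so any solution would satisfy n ≡ 3 and n ≡ 32 modulo 2 simultaneously.
But 3 mod 2 = 1 while 32 mod 2 = 0, a contradiction.
So no integer satisfies both congruences.

No, no such integer exists.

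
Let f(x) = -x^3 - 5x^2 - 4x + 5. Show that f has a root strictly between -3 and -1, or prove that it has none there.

Such a root exists.

f(-3) = -1 and f(-1) = 5, which have opposite signs.
As a polynomial, f is continuous on every closed interval.
By the Intermediate Value Theorem f must vanish at some point of (-3, -1).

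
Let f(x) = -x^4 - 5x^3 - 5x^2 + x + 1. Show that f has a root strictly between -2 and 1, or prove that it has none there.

f(-2) = 3 and f(1) = -9, which have opposite signs.
As a polynomial, f is continuous on every closed interval.
By the Intermediate Value Theorem f must vanish at some point of (-2, 1).

Such a root exists.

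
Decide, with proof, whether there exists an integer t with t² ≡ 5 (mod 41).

t = 28 works: 28² = 784, and 784 − 5 = 779 = 19·41.

t = 28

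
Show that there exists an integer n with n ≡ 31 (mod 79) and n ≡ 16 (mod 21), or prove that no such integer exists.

n = 268

Since 79 and 21 share no common factor, CRT says the pair of congruences has a solution (unique mod 1659).
Write n = 31 + 79t and require 31 + 79t ≡ 16 (mod 21), i.e. 79t ≡ 6 (mod 21).
79 ≡ 16 (mod 21), so this reads 16t ≡ 6 (mod 21). Invert 16 mod 21 by the Euclidean algorithm: 21 = 1·16 + 5, 16 = 3·5 + 1, 5 = 5·1 + 0; back-substituting, 1 = 16 − 3·5 = 16 − 3·(21 − 1·16) = −3·21 + 4·16. Hence 16·4 ≡ 1, so 16⁻¹ ≡ 4 (mod 21).
Multiplying by 4: t ≡ 4·6 = 24 ≡ 3 (mod 21).
Taking t = 3 gives n = 31 + 79·3 = 268.
Check: 268 mod 79 = 31, 268 mod 21 = 16. ✓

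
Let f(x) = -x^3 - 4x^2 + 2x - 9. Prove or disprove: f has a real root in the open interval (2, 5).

f(2) = -29 and f(5) = -224, both negative, so a sign-change argument is unavailable; we show f keeps this sign on the whole interval.
Substitute x = 2 + u, where 0 < u < 3 on the interval. Expanding, f(2 + u) = -u^3 - 10u^2 - 26u - 29.
The nonzero coefficients here are all negative, so for u > 0 every term is negative (or zero), and the constant term -29 is strictly negative.
Therefore f(x) < 0 throughout (2, 5), and f has no zero there.

f has no root in that interval.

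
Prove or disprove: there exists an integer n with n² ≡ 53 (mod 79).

Apply Euler's criterion with the prime 79: 53 is a quadratic residue iff 53^39 ≡ 1 (mod 79), and a non-residue iff it is ≡ −1.
Squaring successively (mod 79): 53^2 = 2809 ≡ 44; 53^4 ≡ 44² = 1936 ≡ 40; 53^8 ≡ 40² = 1600 ≡ 20; 53^16 ≡ 20² = 400 ≡ 5; 53^32 ≡ 5² = 25 ≡ 25.
Since 39 = 32 + 4 + 2 + 1, 53^39 ≡ 25 · 40 · 44 · 53; multiplying out mod 79: 25·40 = 1000 ≡ 52, then 52·44 = 2288 ≡ 76, then 76·53 = 4028 ≡ 78. Thus 53^39 ≡ 78 ≡ −1 (mod 79).
By Euler's criterion 53 is a quadratic non-residue mod 79: no n satisfies n² ≡ 53 (mod 79).

There is no such integer.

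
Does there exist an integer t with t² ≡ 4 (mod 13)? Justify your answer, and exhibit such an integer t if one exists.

t = 11 works: 11² = 121, and 121 − 4 = 117 = 9·13.

t = 11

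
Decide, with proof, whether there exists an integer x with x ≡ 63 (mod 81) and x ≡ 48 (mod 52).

Since 81 and 52 share no common factor, CRT says the pair of congruences has a solution (unique mod 4212).
Write x = 63 + 81t and require 63 + 81t ≡ 48 (mod 52), i.e. 81t ≡ 37 (mod 52).
81 ≡ 29 (mod 52), so this reads 29t ≡ 37 (mod 52). Since 29·9 = 261 = 5·52 + 1, the inverse of 29 mod 52 is 9.
Therefore t ≡ 9·37 = 333 ≡ 21 (mod 52).
Taking t = 21 gives x = 63 + 81·21 = 1764.
Indeed 1764 ≡ 63 (mod 81) and 1764 ≡ 48 (mod 52).

x = 1764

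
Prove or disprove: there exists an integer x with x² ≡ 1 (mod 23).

Take x = 22. Then 22² = 484 = 21·23 + 1, so 22² ≡ 1 (mod 23).

x = 22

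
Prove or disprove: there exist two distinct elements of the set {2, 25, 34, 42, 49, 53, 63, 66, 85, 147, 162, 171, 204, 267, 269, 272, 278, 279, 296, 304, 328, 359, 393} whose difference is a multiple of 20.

Reduce each element mod 20: 2↦2, 25↦5, 34↦14, 42↦2, 49↦9, 53↦13, 63↦3, 66↦6, 85↦5, 147↦7, 162↦2, 171↦11, 204↦4, 267↦7, 269↦9, 272↦12, 278↦18, 279↦19, 296↦16, 304↦4, 328↦8, 359↦19, 393↦13. The residue 2 repeats (at 2 and 42), and 42 − 2 = 40 = 2·20.

Yes: 2 and 42.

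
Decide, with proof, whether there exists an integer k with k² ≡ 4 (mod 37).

k = 35

Take k = 35. Then 35² = 1225 = 33·37 + 4, so 35² ≡ 4 (mod 37).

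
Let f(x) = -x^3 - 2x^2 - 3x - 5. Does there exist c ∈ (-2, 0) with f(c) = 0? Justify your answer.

f(-2) = 1 and f(0) = -5, which have opposite signs.
Since f is a polynomial it is continuous on [-2, 0].
By the Intermediate Value Theorem, f takes the value 0 somewhere in the open interval.

Yes, f has a root in the interval.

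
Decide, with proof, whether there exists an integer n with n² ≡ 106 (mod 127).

Apply Euler's criterion with the prime 127: 106 is a quadratic residue iff 106^63 ≡ 1 (mod 127), and a non-residue iff it is ≡ −1.
Squaring successively (mod 127): 106^2 = 11236 ≡ 60; 106^4 ≡ 60² = 3600 ≡ 44; 106^8 ≡ 44² = 1936 ≡ 31; 106^16 ≡ 31² = 961 ≡ 72; 106^32 ≡ 72² = 5184 ≡ 104.
Since 63 = 32 + 16 + 8 + 4 + 2 + 1, 106^63 ≡ 104 · 72 · 31 · 44 · 60 · 106; multiplying out mod 127: 104·72 = 7488 ≡ 122, then 122·31 = 3782 ≡ 99, then 99·44 = 4356 ≡ 38, then 38·60 = 2280 ≡ 121, then 121·106 = 12826 ≡ 126. Thus 106^63 ≡ 126 ≡ −1 (mod 127).
The value −1 means 106 is a non-residue modulo 127, so n² ≡ 106 (mod 127) is impossible.

There is no such integer.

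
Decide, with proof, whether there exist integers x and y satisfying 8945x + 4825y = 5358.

Any value of 8945x + 4825y is a multiple of gcd(8945, 4825) = 5.
But 5358 = 5·1071 + 3, so 5 ∤ 5358.
Hence no integers x, y satisfy the equation.

There are no such integers.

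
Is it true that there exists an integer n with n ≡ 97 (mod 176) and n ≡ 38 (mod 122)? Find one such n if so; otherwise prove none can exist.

Reduce both congruences modulo 2, which divides 176 and 122: they say n ≡ 97 (mod 2) and n ≡ 38 (mod 2).
But 97 mod 2 = 1 while 38 mod 2 = 0, a contradiction.
Hence the system has no solution.

No such integer exists.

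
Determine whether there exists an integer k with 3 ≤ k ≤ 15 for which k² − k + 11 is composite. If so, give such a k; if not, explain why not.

At k = 11: 11² − 11 + 11 = 121 = 11·11, which is composite.

k = 11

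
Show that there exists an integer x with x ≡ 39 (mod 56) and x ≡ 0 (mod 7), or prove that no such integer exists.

No, no such integer exists.

gcd(56, 7) = 7. If x ≡ 39 (mod 56) and x ≡ 0 (mod 7), then x ≡ 39 (mod 7) and x ≡ 0 (mod 7).
However 39 ≡ 4 and 0 ≡ 0 (mod 7), and 4 ≠ 0.
So no integer satisfies both congruences.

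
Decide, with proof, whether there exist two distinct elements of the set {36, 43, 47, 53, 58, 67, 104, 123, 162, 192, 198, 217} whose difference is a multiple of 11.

36 mod 11 = 3 and 47 mod 11 = 3, so 47 − 36 = 11 = 1·11.

36 and 47 are such a pair.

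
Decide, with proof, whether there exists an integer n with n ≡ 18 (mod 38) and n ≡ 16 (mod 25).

The moduli 38 and 25 are coprime, so by the Chinese Remainder Theorem a unique solution modulo 950 exists.
Write n = 18 + 38t and require 18 + 38t ≡ 16 (mod 25), i.e. 38t ≡ 23 (mod 25).
38 ≡ 13 (mod 25), so this reads 13t ≡ 23 (mod 25). Since 13·2 = 26 = 1·25 + 1, the inverse of 13 mod 25 is 2.
Multiplying by 2: t ≡ 2·23 = 46 ≡ 21 (mod 25).
With t = 21: n = 18 + 38·21 = 816.
Indeed 816 ≡ 18 (mod 38) and 816 ≡ 16 (mod 25).

n = 816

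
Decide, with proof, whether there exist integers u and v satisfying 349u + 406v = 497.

Since gcd(349, 406) = 1, every integer is an integer combination of 349 and 406.
Dividing repeatedly: 406 = 1·349 + 57, 349 = 6·57 + 7, 57 = 8·7 + 1, 7 = 7·1 + 0.
Unwinding: 1 = 57 − 8·7 = 57 − 8·(349 − 6·57) = −8·349 + 49·57 = −8·349 + 49·(406 − 1·349) = 49·406 − 57·349, i.e. 349·(-57) + 406·49 = 1.
Times 497: 349·(-28329) + 406·24353 = 497, so (-28329, 24353) solves it.
The general solution is u = -28329 + 406k, v = 24353 − 349k; taking k = 70 gives the smaller pair u = 91, v = -77.
Check: 349·91 + 406·(-77) = 31759 − 31262 = 497. ✓

u = 91, v = -77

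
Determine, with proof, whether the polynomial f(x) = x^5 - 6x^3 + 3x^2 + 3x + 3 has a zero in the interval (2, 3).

No such root exists.

The endpoint values f(2) = 5 and f(3) = 120 are both positive. Claim: f(x) > 0 for every x in (2, 3).
Substitute x = 2 + u, where 0 < u < 1 on the interval. Expanding, f(2 + u) = u^5 + 10u^4 + 34u^3 + 47u^2 + 23u + 5.
All 6 nonzero coefficients of this polynomial in u are positive; hence for u > 0 the value is a sum of positive terms (the constant 5 among them).
So f is strictly positive on (2, 3); no root exists in the interval.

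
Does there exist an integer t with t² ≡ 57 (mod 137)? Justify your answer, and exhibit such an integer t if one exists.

No, no such integer exists.

137 is prime, so by Euler's criterion 57 is a square mod 137 iff 57^((137−1)/2) = 57^68 ≡ 1 (mod 137).
Squaring successively (mod 137): 57^2 = 3249 ≡ 98; 57^4 ≡ 98² = 9604 ≡ 14; 57^8 ≡ 14² = 196 ≡ 59; 57^16 ≡ 59² = 3481 ≡ 56; 57^32 ≡ 56² = 3136 ≡ 122; 57^64 ≡ 122² = 14884 ≡ 88.
Since 68 = 64 + 4, 57^68 ≡ 88 · 14; multiplying out mod 137: 88·14 = 1232 ≡ 136. Thus 57^68 ≡ 136 ≡ −1 (mod 137).
The value −1 means 57 is a non-residue modulo 137, so t² ≡ 57 (mod 137) is impossible.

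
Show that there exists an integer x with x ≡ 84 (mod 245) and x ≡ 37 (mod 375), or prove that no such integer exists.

gcd(245, 375) = 5. If x ≡ 84 (mod 245) and x ≡ 37 (mod 375), then x ≡ 84 (mod 5) and x ≡ 37 (mod 5).
However 84 ≡ 4 and 37 ≡ 2 (mod 5), and 4 ≠ 2.
Hence the system has no solution.

There is no such integer.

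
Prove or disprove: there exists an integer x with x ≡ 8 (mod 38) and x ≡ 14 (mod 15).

x = 464

The moduli 38 and 15 are coprime, so by the Chinese Remainder Theorem a unique solution modulo 570 exists.
Write x = 8 + 38t and require 8 + 38t ≡ 14 (mod 15), i.e. 38t ≡ 6 (mod 15).
38 ≡ 8 (mod 15), so this reads 8t ≡ 6 (mod 15). Invert 8 mod 15 by the Euclidean algorithm: 15 = 1·8 + 7, 8 = 1·7 + 1, 7 = 7·1 + 0; back-substituting, 1 = 8 − 1·7 = 8 − (15 − 1·8) = −15 + 2·8. Hence 8·2 ≡ 1, so 8⁻¹ ≡ 2 (mod 15).
Multiplying by 2: t ≡ 2·6 = 12 (mod 15).
Taking t = 12 gives x = 8 + 38·12 = 464.
Indeed 464 ≡ 8 (mod 38) and 464 ≡ 14 (mod 15).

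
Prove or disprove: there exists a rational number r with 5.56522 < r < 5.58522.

r = 39/7

Look for a denominator N such that an integer falls strictly between N·5.56522 and N·5.58522. N = 7 works: 7·5.56522 = 38.95654 < 39 < 39.09654 = 7·5.58522.
Hence 39/7 is a rational number with 5.56522 < 39/7 < 5.58522.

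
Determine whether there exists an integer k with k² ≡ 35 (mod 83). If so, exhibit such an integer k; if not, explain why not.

Apply Euler's criterion with the prime 83: 35 is a quadratic residue iff 35^41 ≡ 1 (mod 83), and a non-residue iff it is ≡ −1.
Squaring successively (mod 83): 35^2 = 1225 ≡ 63; 35^4 ≡ 63² = 3969 ≡ 68; 35^8 ≡ 68² = 4624 ≡ 59; 35^16 ≡ 59² = 3481 ≡ 78; 35^32 ≡ 78² = 6084 ≡ 25.
Since 41 = 32 + 8 + 1, 35^41 ≡ 25 · 59 · 35; multiplying out mod 83: 25·59 = 1475 ≡ 64, then 64·35 = 2240 ≡ 82. Thus 35^41 ≡ 82 ≡ −1 (mod 83).
The value −1 means 35 is a non-residue modulo 83, so k² ≡ 35 (mod 83) is impossible.

There is no such integer.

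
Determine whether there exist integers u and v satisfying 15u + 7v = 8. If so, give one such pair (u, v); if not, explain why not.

u = 1, v = -1

15 and 7 are coprime, so 15u + 7v ranges over all of ℤ.
Euclidean algorithm: 15 = 2·7 + 1, 7 = 7·1 + 0.
Working back up the chain: 1 = 15 − 2·7. So 15·1 + 7·(-2) = 1.
Times 8: 15·8 + 7·(-16) = 8, so (8, -16) solves it.
The general solution is u = 8 + 7k, v = -16 − 15k; taking k = -1 gives the smaller pair u = 1, v = -1.
Check: 15·1 + 7·(-1) = 15 − 7 = 8. ✓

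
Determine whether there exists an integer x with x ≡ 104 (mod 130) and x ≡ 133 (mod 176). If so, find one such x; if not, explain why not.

Reduce both congruences modulo 2, which divides 130 and 176: they say x ≡ 104 (mod 2) and x ≡ 133 (mod 2).
However 104 ≡ 0 and 133 ≡ 1 (mod 2), and 0 ≠ 1.
Therefore no such x exists.

No such integer exists.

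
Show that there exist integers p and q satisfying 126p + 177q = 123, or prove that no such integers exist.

Every value of 126p + 177q is a multiple of gcd(126, 177) = 3; since 3 ∣ 123, solutions exist.
Dividing through by 3 reduces the equation to 42p + 59q = 41.
Dividing repeatedly: 59 = 1·42 + 17, 42 = 2·17 + 8, 17 = 2·8 + 1, 8 = 8·1 + 0.
Back-substituting, 1 = 17 − 2·8 = 17 − 2·(42 − 2·17) = −2·42 + 5·17 = −2·42 + 5·(59 − 1·42) = 5·59 − 7·42; that is, 42·(-7) + 59·5 = 1.
Multiplying through by 41: p = (-7)·41 = -287, q = 5·41 = 205 is a solution.
The general solution is p = -287 + 59k, q = 205 − 42k; taking k = 5 gives the smaller pair p = 8, q = -5.
Indeed 126·8 + 177·(-5) = 1008 − 885 = 123.

p = 8, q = -5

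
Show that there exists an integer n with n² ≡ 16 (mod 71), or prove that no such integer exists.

n = 4

Take n = 4. Then 4² = 16, and since 0 ≤ 16 < 71 this is already reduced: 4² ≡ 16 (mod 71).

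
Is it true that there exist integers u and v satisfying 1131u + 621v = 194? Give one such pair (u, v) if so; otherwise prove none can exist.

No such integers exist.

Both 1131 and 621 are divisible by gcd(1131, 621) = 3, hence so is any combination 1131u + 621v.
But 194 = 3·64 + 2, so 3 ∤ 194.
Therefore 1131u + 621v = 194 has no solution in integers.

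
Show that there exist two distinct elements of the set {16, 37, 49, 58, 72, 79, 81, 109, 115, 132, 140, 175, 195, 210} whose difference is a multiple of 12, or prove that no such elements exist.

37 and 49 are such a pair.

Both 37 and 49 leave remainder 1 on division by 12; their difference 12 = 1·12 is a multiple of 12.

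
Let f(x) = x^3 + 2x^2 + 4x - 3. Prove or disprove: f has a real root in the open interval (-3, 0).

Evaluate at the endpoints: f(-3) = -24, f(0) = -3 — same sign (negative).
The derivative f'(x) = 3x^2 + 4x + 4 is a quadratic with discriminant 4² − 4·3·4 = -32 < 0; it never vanishes, so it is always positive (sign of the leading coefficient).
Hence f is strictly increasing on ℝ, and in particular on [-3, 0]. A strictly monotone function with same-sign endpoint values stays negative on the whole interval, so f has no zero in (-3, 0).

f has no root in that interval.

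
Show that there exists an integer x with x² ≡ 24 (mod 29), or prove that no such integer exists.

x = 13

x = 13 works: 13² = 169, and 169 − 24 = 145 = 5·29.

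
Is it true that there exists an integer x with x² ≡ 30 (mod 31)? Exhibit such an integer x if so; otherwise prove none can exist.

No such integer exists.

Apply Euler's criterion with the prime 31: 30 is a quadratic residue iff 30^15 ≡ 1 (mod 31), and a non-residue iff it is ≡ −1.
Squaring successively (mod 31): 30^2 = 900 ≡ 1; 30^4 ≡ 1² = 1 ≡ 1; 30^8 ≡ 1² = 1 ≡ 1.
Since 15 = 8 + 4 + 2 + 1, 30^15 ≡ 1 · 1 · 1 · 30; multiplying out mod 31: 1·1 = 1 ≡ 1, then 1·1 = 1 ≡ 1, then 1·30 = 30 ≡ 30. Thus 30^15 ≡ 30 ≡ −1 (mod 31).
By Euler's criterion 30 is a quadratic non-residue mod 31: no x satisfies x² ≡ 30 (mod 31).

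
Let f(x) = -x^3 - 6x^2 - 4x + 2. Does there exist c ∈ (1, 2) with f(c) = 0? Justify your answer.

No such root exists.

f(1) = -9 and f(2) = -38, both negative, so a sign-change argument is unavailable; we show f keeps this sign on the whole interval.
Shift to the endpoint 1: with x = 1 + u (0 < u < 1), one computes f(1 + u) = -u^3 - 9u^2 - 19u - 9.
All 4 nonzero coefficients of this polynomial in u are negative; hence for u > 0 the value is a sum of negative terms (the constant -9 among them).
So f is strictly negative on (1, 2); no root exists in the interval.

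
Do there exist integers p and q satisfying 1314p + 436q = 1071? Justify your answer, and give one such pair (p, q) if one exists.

No, no such integers exist.

Any value of 1314p + 436q is a multiple of gcd(1314, 436) = 2.
But 1071 is not a multiple of 2 (it leaves remainder 1).
So the equation is unsolvable over ℤ.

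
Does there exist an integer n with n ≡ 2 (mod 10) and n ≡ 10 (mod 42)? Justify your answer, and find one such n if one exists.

Here gcd(10, 42) = 2, and both 2 and 10 leave remainder 0 mod 2, so the system is consistent.
The integers ≡ 2 (mod 10) are 2, 12, 22, 32, 42, 52, …; their remainders mod 42 are 2, 12, 22, 32, 0, 10, so n = 52 is the first that is ≡ 10 (mod 42).
Check: 52 mod 10 = 2, 52 mod 42 = 10. ✓

n = 52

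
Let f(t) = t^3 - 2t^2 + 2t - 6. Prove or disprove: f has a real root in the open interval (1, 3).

f(1) = -5 and f(3) = 9, which have opposite signs.
As a polynomial, f is continuous on every closed interval.
By the Intermediate Value Theorem f must vanish at some point of (1, 3).

Yes, f has a root in the interval.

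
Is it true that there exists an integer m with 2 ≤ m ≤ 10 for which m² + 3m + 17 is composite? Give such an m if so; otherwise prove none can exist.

At m = 2: 2² + 3·2 + 17 = 27 = 3·9, which is composite.

m = 2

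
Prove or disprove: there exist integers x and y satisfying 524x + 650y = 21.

No such integers exist.

Any value of 524x + 650y is a multiple of gcd(524, 650) = 2.
But 21 is not a multiple of 2 (it leaves remainder 1).
So the equation is unsolvable over ℤ.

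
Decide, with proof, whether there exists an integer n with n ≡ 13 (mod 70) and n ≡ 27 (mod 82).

n = 2323

The moduli are not coprime: gcd(70, 82) = 2. Compatibility requires 2 ∣ (27 − 13) = 14, which holds, so solutions exist.
Write n = 13 + 70t. Then 70t ≡ 27 − 13 ≡ 14 (mod 82); dividing through by 2 gives 35t ≡ 7 (mod 41).
To invert 35 modulo 41: 41 = 1·35 + 6, 35 = 5·6 + 5, 6 = 1·5 + 1, 5 = 5·1 + 0, and unwinding, 1 = 6 − 1·5 = 6 − (35 − 5·6) = −35 + 6·6 = −35 + 6·(41 − 1·35) = 6·41 − 7·35. Thus 35⁻¹ ≡ -7 ≡ 34 (mod 41).
Therefore t ≡ 34·7 = 238 ≡ 33 (mod 41).
Then n = 13 + 70·33 = 2323.
Verify: 2323 = 33·70 + 13 and 2323 = 28·82 + 27. ✓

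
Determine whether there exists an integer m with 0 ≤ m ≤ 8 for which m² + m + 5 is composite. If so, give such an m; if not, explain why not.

m = 8

At m = 8: 8² + 8 + 5 = 77 = 7·11, which is composite.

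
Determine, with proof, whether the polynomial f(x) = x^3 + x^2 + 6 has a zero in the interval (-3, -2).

Such a root exists.

f(-3) = -12 and f(-2) = 2, which have opposite signs.
f is continuous everywhere (it is a polynomial), in particular on [-3, -2].
By the Intermediate Value Theorem, f takes the value 0 somewhere in the open interval.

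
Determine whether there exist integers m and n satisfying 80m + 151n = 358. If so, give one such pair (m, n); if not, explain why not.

80 and 151 are coprime, so 80m + 151n ranges over all of ℤ.
Dividing repeatedly: 151 = 1·80 + 71, 80 = 1·71 + 9, 71 = 7·9 + 8, 9 = 1·8 + 1, 8 = 8·1 + 0.
Back-substituting, 1 = 9 − 1·8 = 9 − (71 − 7·9) = −71 + 8·9 = −71 + 8·(80 − 1·71) = 8·80 − 9·71 = 8·80 − 9·(151 − 1·80) = −9·151 + 17·80; that is, 80·17 + 151·(-9) = 1.
Multiplying through by 358: m = 17·358 = 6086, n = (-9)·358 = -3222 is a solution.
The general solution is m = 6086 + 151k, n = -3222 − 80k; taking k = -40 gives the smaller pair m = 46, n = -22.
Indeed 80·46 + 151·(-22) = 3680 − 3322 = 358.

m = 46, n = -22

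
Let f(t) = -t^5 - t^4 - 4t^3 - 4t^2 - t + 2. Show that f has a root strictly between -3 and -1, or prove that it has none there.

No.

f(-3) = 239 and f(-1) = 3, both positive, so a sign-change argument is unavailable; we show f keeps this sign on the whole interval.
Substitute t = -1 − u, where 0 < u < 2 on the interval. Expanding, f(-1 − u) = u^5 + 4u^4 + 10u^3 + 12u^2 + 6u + 3.
All 6 nonzero coefficients of this polynomial in u are positive; hence for u > 0 the value is a sum of positive terms (the constant 3 among them).
So f is strictly positive on (-3, -1); no root exists in the interval.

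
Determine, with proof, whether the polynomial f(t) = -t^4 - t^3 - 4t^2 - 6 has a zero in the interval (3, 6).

f has no root in that interval.

f(3) = -150 and f(6) = -1662, both negative, so a sign-change argument is unavailable; we show f keeps this sign on the whole interval.
Substitute t = 3 + u, where 0 < u < 3 on the interval. Expanding, f(3 + u) = -u^4 - 13u^3 - 67u^2 - 159u - 150.
The nonzero coefficients here are all negative, so for u > 0 every term is negative (or zero), and the constant term -150 is strictly negative.
So f is strictly negative on (3, 6); no root exists in the interval.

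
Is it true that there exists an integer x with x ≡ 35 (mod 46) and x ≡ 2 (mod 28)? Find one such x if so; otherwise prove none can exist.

No, no such integer exists.

Reduce both congruences modulo 2, which divides 46 and 28: they say x ≡ 35 (mod 2) and x ≡ 2 (mod 2).
These are incompatible: 35 − 2 = 33 is not divisible by 2.
Hence the system has no solution.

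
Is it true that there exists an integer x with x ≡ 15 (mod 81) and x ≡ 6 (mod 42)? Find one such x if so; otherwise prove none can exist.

x = 258

Here gcd(81, 42) = 3, and both 15 and 6 leave remainder 0 mod 3, so the system is consistent.
List candidates x ≡ 15 (mod 81): 15, 96, 177, 258. Modulo 42 these are 15, 12, 9, 6; 258 gives 6 as required.
Indeed 258 ≡ 15 (mod 81) and 258 ≡ 6 (mod 42).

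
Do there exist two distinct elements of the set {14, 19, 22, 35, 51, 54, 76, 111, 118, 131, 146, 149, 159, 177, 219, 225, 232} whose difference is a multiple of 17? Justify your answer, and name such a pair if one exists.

There is no such pair.

Two integers differ by a multiple of 17 exactly when they have the same residue mod 17. The residues are 14↦14, 19↦2, 22↦5, 35↦1, 51↦0, 54↦3, 76↦8, 111↦9, 118↦16, 131↦12, 146↦10, 149↦13, 159↦6, 177↦7, 219↦15, 225↦4, 232↦11.
All 17 residues are distinct, so no two elements differ by a multiple of 17.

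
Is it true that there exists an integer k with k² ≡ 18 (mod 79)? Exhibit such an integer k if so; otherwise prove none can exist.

k = 27

k = 27 works: 27² = 729, and 729 − 18 = 711 = 9·79.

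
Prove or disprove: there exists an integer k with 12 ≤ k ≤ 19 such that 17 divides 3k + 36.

There is no such integer k in that range.

The values of 3k + 36 for k = 12, 13, …, 19 are 72, 75, 78, 81, 84, 87, 90, 93; reduced mod 17 these are 4, 7, 10, 13, 16, 2, 5, 8.
None is 0, so 17 never divides 3k + 36 on this range.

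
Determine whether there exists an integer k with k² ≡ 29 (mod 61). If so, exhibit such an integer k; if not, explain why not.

No such integer exists.

61 is prime, so by Euler's criterion 29 is a square mod 61 iff 29^((61−1)/2) = 29^30 ≡ 1 (mod 61).
Repeated squaring mod 61: 29^2 = 841 ≡ 48; 29^4 ≡ 48² = 2304 ≡ 47; 29^8 ≡ 47² = 2209 ≡ 13; 29^16 ≡ 13² = 169 ≡ 47.
Since 30 = 16 + 8 + 4 + 2, 29^30 ≡ 47 · 13 · 47 · 48; multiplying out mod 61: 47·13 = 611 ≡ 1, then 1·47 = 47 ≡ 47, then 47·48 = 2256 ≡ 60. Thus 29^30 ≡ 60 ≡ −1 (mod 61).
The value −1 means 29 is a non-residue modulo 61, so k² ≡ 29 (mod 61) is impossible.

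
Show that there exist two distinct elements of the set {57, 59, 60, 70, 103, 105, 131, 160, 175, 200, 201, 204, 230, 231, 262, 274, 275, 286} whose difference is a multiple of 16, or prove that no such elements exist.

Yes: 57 and 105.

57 mod 16 = 9 and 105 mod 16 = 9, so 105 − 57 = 48 = 3·16.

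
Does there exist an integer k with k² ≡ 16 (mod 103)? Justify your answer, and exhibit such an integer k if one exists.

k = 99

k = 99 works: 99² = 9801, and 9801 − 16 = 9785 = 95·103.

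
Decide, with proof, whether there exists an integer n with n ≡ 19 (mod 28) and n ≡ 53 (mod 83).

gcd(28, 83) = 1, so the Chinese Remainder Theorem guarantees exactly one residue class mod 2324 satisfying both.
Write n = 19 + 28t and require 19 + 28t ≡ 53 (mod 83), i.e. 28t ≡ 34 (mod 83).
Note 28·3 = 84 ≡ 1 (mod 83) (as 84 − 1 = 1·83), so 28⁻¹ ≡ 3.
Therefore t ≡ 3·34 = 102 ≡ 19 (mod 83).
Taking t = 19 gives n = 19 + 28·19 = 551.
Indeed 551 ≡ 19 (mod 28) and 551 ≡ 53 (mod 83).

n = 551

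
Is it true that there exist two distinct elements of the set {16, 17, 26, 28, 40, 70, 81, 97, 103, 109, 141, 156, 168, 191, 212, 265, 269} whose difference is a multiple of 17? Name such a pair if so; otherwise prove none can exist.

There is no such pair.

Two integers differ by a multiple of 17 exactly when they have the same residue mod 17. The residues are 16↦16, 17↦0, 26↦9, 28↦11, 40↦6, 70↦2, 81↦13, 97↦12, 103↦1, 109↦7, 141↦5, 156↦3, 168↦15, 191↦4, 212↦8, 265↦10, 269↦14.
These 17 residues are pairwise different, hence no difference of two elements is divisible by 17.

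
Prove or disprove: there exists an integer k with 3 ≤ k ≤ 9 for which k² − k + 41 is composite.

The values for k = 3, 4, …, 9 are 47, 53, 61, 71, 83, 97, 113, and each of these is prime.
So no value in the range makes the expression composite.

No, no such integer k in that range exists.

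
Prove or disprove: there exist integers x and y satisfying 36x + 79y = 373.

Since gcd(36, 79) = 1, every integer is an integer combination of 36 and 79.
Dividing repeatedly: 79 = 2·36 + 7, 36 = 5·7 + 1, 7 = 7·1 + 0.
Working back up the chain: 1 = 36 − 5·7 = 36 − 5·(79 − 2·36) = −5·79 + 11·36. So 36·11 + 79·(-5) = 1.
Multiplying through by 373: x = 11·373 = 4103, y = (-5)·373 = -1865 is a solution.
The general solution is x = 4103 + 79k, y = -1865 − 36k; taking k = -51 gives the smaller pair x = 74, y = -29.
Indeed 36·74 + 79·(-29) = 2664 − 2291 = 373.

x = 74, y = -29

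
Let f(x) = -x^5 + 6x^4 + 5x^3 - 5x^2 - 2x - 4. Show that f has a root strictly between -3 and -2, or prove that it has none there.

No.

The endpoint values f(-3) = 551 and f(-2) = 68 are both positive. Claim: f(x) > 0 for every x in (-3, -2).
Substitute x = -2 − u, where 0 < u < 1 on the interval. Expanding, f(-2 − u) = u^5 + 16u^4 + 83u^3 + 189u^2 + 194u + 68.
The nonzero coefficients here are all positive, so for u > 0 every term is positive (or zero), and the constant term 68 is strictly positive.
Therefore f(x) > 0 throughout (-3, -2), and f has no zero there.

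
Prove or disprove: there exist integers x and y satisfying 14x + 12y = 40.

x = 2, y = 1

Since gcd(14, 12) = 2 and 40 = 2·20, Bézout's identity guarantees a solution.
Dividing through by 2 reduces the equation to 7x + 6y = 20.
Euclidean algorithm: 7 = 1·6 + 1, 6 = 6·1 + 0.
Back-substituting, 1 = 7 − 1·6; that is, 7·1 + 6·(-1) = 1.
Multiplying through by 20: x = 1·20 = 20, y = (-1)·20 = -20 is a solution.
Shifting by a multiple of (6, −7) keeps it a solution: x = 20 − 3·6 = 2, y = -20 + 3·7 = 1.
Check: 14·2 + 12·1 = 28 + 12 = 40. ✓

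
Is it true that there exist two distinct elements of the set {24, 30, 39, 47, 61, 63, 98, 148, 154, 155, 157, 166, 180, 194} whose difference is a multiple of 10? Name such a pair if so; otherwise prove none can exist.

Both 24 and 154 leave remainder 4 on division by 10; their difference 130 = 13·10 is a multiple of 10.

24 and 154 are such a pair.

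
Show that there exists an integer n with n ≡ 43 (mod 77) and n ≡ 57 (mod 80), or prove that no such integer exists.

n = 1737

The moduli 77 and 80 are coprime, so by the Chinese Remainder Theorem a unique solution modulo 6160 exists.
Write n = 43 + 77t and require 43 + 77t ≡ 57 (mod 80), i.e. 77t ≡ 14 (mod 80).
Note 77·53 = 4081 ≡ 1 (mod 80) (as 4081 − 1 = 51·80), so 77⁻¹ ≡ 53.
Therefore t ≡ 53·14 = 742 ≡ 22 (mod 80).
With t = 22: n = 43 + 77·22 = 1737.
Check: 1737 mod 77 = 43, 1737 mod 80 = 57. ✓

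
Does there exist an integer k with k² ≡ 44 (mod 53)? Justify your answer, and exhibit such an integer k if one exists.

k = 16 works: 16² = 256, and 256 − 44 = 212 = 4·53.

k = 16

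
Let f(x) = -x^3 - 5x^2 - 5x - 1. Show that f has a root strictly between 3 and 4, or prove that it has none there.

No such root exists.

The endpoint values f(3) = -88 and f(4) = -165 are both negative. Claim: f(x) < 0 for every x in (3, 4).
Substitute x = 3 + u, where 0 < u < 1 on the interval. Expanding, f(3 + u) = -u^3 - 14u^2 - 62u - 88.
The nonzero coefficients here are all negative, so for u > 0 every term is negative (or zero), and the constant term -88 is strictly negative.
So f is strictly negative on (3, 4); no root exists in the interval.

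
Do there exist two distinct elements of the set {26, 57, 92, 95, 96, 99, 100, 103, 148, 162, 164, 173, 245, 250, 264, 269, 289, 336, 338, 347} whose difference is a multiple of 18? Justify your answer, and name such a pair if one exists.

92 and 164 are such a pair.

Both 92 and 164 leave remainder 2 on division by 18; their difference 72 = 4·18 is a multiple of 18.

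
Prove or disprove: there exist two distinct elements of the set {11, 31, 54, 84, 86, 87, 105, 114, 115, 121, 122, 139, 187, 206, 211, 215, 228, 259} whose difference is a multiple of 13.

Yes: 11 and 115.

Reduce each element mod 13: 11↦11, 31↦5, 54↦2, 84↦6, 86↦8, 87↦9, 105↦1, 114↦10, 115↦11, 121↦4, 122↦5, 139↦9, 187↦5, 206↦11, 211↦3, 215↦7, 228↦7, 259↦12. The residue 11 repeats (at 11 and 115), and 115 − 11 = 104 = 8·13.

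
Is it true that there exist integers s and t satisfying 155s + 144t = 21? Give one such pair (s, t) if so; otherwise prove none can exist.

s = 15, t = -16

155 and 144 are coprime, so 155s + 144t ranges over all of ℤ.
Dividing repeatedly: 155 = 1·144 + 11, 144 = 13·11 + 1, 11 = 11·1 + 0.
Back-substituting, 1 = 144 − 13·11 = 144 − 13·(155 − 1·144) = −13·155 + 14·144; that is, 155·(-13) + 144·14 = 1.
Scaling by 21 gives the particular solution (s, t) = (-273, 294).
Adding 2·144 to s and subtracting 2·155 from t gives the tidier solution (15, -16).
Check: 155·15 + 144·(-16) = 2325 − 2304 = 21. ✓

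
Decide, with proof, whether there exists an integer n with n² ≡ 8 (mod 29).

No such integer exists.

29 is prime, so by Euler's criterion 8 is a square mod 29 iff 8^((29−1)/2) = 8^14 ≡ 1 (mod 29).
Squaring successively (mod 29): 8^2 = 64 ≡ 6; 8^4 ≡ 6² = 36 ≡ 7; 8^8 ≡ 7² = 49 ≡ 20.
Since 14 = 8 + 4 + 2, 8^14 ≡ 20 · 7 · 6; multiplying out mod 29: 20·7 = 140 ≡ 24, then 24·6 = 144 ≡ 28. Thus 8^14 ≡ 28 ≡ −1 (mod 29).
The value −1 means 8 is a non-residue modulo 29, so n² ≡ 8 (mod 29) is impossible.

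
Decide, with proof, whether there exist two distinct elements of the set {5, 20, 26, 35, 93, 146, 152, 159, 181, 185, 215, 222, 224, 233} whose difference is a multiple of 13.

20 and 215 are such a pair.

20 mod 13 = 7 and 215 mod 13 = 7, so 215 − 20 = 195 = 15·13.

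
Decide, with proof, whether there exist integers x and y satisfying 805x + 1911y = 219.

Both 805 and 1911 are divisible by gcd(805, 1911) = 7, hence so is any combination 805x + 1911y.
However 219 leaves remainder 2 on division by 7.
Hence no integers x, y satisfy the equation.

There are no such integers.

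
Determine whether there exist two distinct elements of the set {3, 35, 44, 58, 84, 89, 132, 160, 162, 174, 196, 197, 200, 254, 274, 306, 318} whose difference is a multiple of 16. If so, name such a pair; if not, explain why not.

Reduce each element mod 16: 3↦3, 35↦3, 44↦12, 58↦10, 84↦4, 89↦9, 132↦4, 160↦0, 162↦2, 174↦14, 196↦4, 197↦5, 200↦8, 254↦14, 274↦2, 306↦2, 318↦14. The residue 3 repeats (at 3 and 35), and 35 − 3 = 32 = 2·16.

3 and 35 are such a pair.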